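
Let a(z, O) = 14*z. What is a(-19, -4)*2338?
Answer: -621908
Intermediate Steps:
a(-19, -4)*2338 = (14*(-19))*2338 = -266*2338 = -621908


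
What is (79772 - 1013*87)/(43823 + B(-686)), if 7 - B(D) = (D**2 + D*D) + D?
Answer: 8359/896676 ≈ 0.0093222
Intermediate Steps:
B(D) = 7 - D - 2*D**2 (B(D) = 7 - ((D**2 + D*D) + D) = 7 - ((D**2 + D**2) + D) = 7 - (2*D**2 + D) = 7 - (D + 2*D**2) = 7 + (-D - 2*D**2) = 7 - D - 2*D**2)
(79772 - 1013*87)/(43823 + B(-686)) = (79772 - 1013*87)/(43823 + (7 - 1*(-686) - 2*(-686)**2)) = (79772 - 88131)/(43823 + (7 + 686 - 2*470596)) = -8359/(43823 + (7 + 686 - 941192)) = -8359/(43823 - 940499) = -8359/(-896676) = -8359*(-1/896676) = 8359/896676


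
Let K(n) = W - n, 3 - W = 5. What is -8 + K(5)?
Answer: -15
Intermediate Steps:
W = -2 (W = 3 - 1*5 = 3 - 5 = -2)
K(n) = -2 - n
-8 + K(5) = -8 + (-2 - 1*5) = -8 + (-2 - 5) = -8 - 7 = -15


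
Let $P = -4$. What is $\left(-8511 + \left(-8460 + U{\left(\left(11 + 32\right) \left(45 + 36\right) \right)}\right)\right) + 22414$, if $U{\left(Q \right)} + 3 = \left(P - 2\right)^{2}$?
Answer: $5476$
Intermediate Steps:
$U{\left(Q \right)} = 33$ ($U{\left(Q \right)} = -3 + \left(-4 - 2\right)^{2} = -3 + \left(-6\right)^{2} = -3 + 36 = 33$)
$\left(-8511 + \left(-8460 + U{\left(\left(11 + 32\right) \left(45 + 36\right) \right)}\right)\right) + 22414 = \left(-8511 + \left(-8460 + 33\right)\right) + 22414 = \left(-8511 - 8427\right) + 22414 = -16938 + 22414 = 5476$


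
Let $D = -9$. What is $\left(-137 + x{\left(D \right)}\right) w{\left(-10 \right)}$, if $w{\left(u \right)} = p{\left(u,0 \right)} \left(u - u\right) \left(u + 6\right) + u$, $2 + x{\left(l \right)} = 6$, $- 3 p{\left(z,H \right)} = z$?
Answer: $1330$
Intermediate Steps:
$p{\left(z,H \right)} = - \frac{z}{3}$
$x{\left(l \right)} = 4$ ($x{\left(l \right)} = -2 + 6 = 4$)
$w{\left(u \right)} = u$ ($w{\left(u \right)} = - \frac{u}{3} \left(u - u\right) \left(u + 6\right) + u = - \frac{u}{3} \cdot 0 \left(6 + u\right) + u = - \frac{u}{3} \cdot 0 + u = 0 + u = u$)
$\left(-137 + x{\left(D \right)}\right) w{\left(-10 \right)} = \left(-137 + 4\right) \left(-10\right) = \left(-133\right) \left(-10\right) = 1330$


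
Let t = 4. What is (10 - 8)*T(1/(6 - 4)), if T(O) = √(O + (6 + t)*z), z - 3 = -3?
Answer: √2 ≈ 1.4142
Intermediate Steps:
z = 0 (z = 3 - 3 = 0)
T(O) = √O (T(O) = √(O + (6 + 4)*0) = √(O + 10*0) = √(O + 0) = √O)
(10 - 8)*T(1/(6 - 4)) = (10 - 8)*√(1/(6 - 4)) = 2*√(1/2) = 2*√(½) = 2*(√2/2) = √2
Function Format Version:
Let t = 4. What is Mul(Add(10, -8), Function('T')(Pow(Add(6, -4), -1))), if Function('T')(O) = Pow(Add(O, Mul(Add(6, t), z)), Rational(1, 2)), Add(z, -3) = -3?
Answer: Pow(2, Rational(1, 2)) ≈ 1.4142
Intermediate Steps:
z = 0 (z = Add(3, -3) = 0)
Function('T')(O) = Pow(O, Rational(1, 2)) (Function('T')(O) = Pow(Add(O, Mul(Add(6, 4), 0)), Rational(1, 2)) = Pow(Add(O, Mul(10, 0)), Rational(1, 2)) = Pow(Add(O, 0), Rational(1, 2)) = Pow(O, Rational(1, 2)))
Mul(Add(10, -8), Function('T')(Pow(Add(6, -4), -1))) = Mul(Add(10, -8), Pow(Pow(Add(6, -4), -1), Rational(1, 2))) = Mul(2, Pow(Pow(2, -1), Rational(1, 2))) = Mul(2, Pow(Rational(1, 2), Rational(1, 2))) = Mul(2, Mul(Rational(1, 2), Pow(2, Rational(1, 2)))) = Pow(2, Rational(1, 2))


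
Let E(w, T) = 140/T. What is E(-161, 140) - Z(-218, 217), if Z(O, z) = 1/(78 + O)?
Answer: 141/140 ≈ 1.0071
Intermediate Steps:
E(-161, 140) - Z(-218, 217) = 140/140 - 1/(78 - 218) = 140*(1/140) - 1/(-140) = 1 - 1*(-1/140) = 1 + 1/140 = 141/140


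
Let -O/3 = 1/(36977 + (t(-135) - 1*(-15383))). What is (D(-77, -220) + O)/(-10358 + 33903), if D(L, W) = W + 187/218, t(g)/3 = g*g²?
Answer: -20595122923/2212774016450 ≈ -0.0093074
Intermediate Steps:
t(g) = 3*g³ (t(g) = 3*(g*g²) = 3*g³)
D(L, W) = 187/218 + W (D(L, W) = W + 187*(1/218) = W + 187/218 = 187/218 + W)
O = 3/7328765 (O = -3/(36977 + (3*(-135)³ - 1*(-15383))) = -3/(36977 + (3*(-2460375) + 15383)) = -3/(36977 + (-7381125 + 15383)) = -3/(36977 - 7365742) = -3/(-7328765) = -3*(-1/7328765) = 3/7328765 ≈ 4.0935e-7)
(D(-77, -220) + O)/(-10358 + 33903) = ((187/218 - 220) + 3/7328765)/(-10358 + 33903) = (-47773/218 + 3/7328765)/23545 = -350117089691/1597670770*1/23545 = -20595122923/2212774016450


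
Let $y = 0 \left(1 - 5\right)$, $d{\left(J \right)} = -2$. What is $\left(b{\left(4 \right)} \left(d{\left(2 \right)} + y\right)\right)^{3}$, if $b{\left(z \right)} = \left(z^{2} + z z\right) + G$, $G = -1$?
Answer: $-238328$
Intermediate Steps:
$b{\left(z \right)} = -1 + 2 z^{2}$ ($b{\left(z \right)} = \left(z^{2} + z z\right) - 1 = \left(z^{2} + z^{2}\right) - 1 = 2 z^{2} - 1 = -1 + 2 z^{2}$)
$y = 0$ ($y = 0 \left(-4\right) = 0$)
$\left(b{\left(4 \right)} \left(d{\left(2 \right)} + y\right)\right)^{3} = \left(\left(-1 + 2 \cdot 4^{2}\right) \left(-2 + 0\right)\right)^{3} = \left(\left(-1 + 2 \cdot 16\right) \left(-2\right)\right)^{3} = \left(\left(-1 + 32\right) \left(-2\right)\right)^{3} = \left(31 \left(-2\right)\right)^{3} = \left(-62\right)^{3} = -238328$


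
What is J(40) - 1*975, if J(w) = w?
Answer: -935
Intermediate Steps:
J(40) - 1*975 = 40 - 1*975 = 40 - 975 = -935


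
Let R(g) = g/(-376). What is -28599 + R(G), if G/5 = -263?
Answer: -10751909/376 ≈ -28596.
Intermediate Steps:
G = -1315 (G = 5*(-263) = -1315)
R(g) = -g/376 (R(g) = g*(-1/376) = -g/376)
-28599 + R(G) = -28599 - 1/376*(-1315) = -28599 + 1315/376 = -10751909/376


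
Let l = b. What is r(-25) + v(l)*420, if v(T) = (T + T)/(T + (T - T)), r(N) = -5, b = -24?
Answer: 835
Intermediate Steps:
l = -24
v(T) = 2 (v(T) = (2*T)/(T + 0) = (2*T)/T = 2)
r(-25) + v(l)*420 = -5 + 2*420 = -5 + 840 = 835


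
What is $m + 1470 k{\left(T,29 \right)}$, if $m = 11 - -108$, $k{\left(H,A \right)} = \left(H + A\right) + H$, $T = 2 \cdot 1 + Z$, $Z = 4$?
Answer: $60389$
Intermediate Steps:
$T = 6$ ($T = 2 \cdot 1 + 4 = 2 + 4 = 6$)
$k{\left(H,A \right)} = A + 2 H$ ($k{\left(H,A \right)} = \left(A + H\right) + H = A + 2 H$)
$m = 119$ ($m = 11 + 108 = 119$)
$m + 1470 k{\left(T,29 \right)} = 119 + 1470 \left(29 + 2 \cdot 6\right) = 119 + 1470 \left(29 + 12\right) = 119 + 1470 \cdot 41 = 119 + 60270 = 60389$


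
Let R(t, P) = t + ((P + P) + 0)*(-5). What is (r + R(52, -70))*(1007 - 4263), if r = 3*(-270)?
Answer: 188848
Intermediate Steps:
r = -810
R(t, P) = t - 10*P (R(t, P) = t + (2*P + 0)*(-5) = t + (2*P)*(-5) = t - 10*P)
(r + R(52, -70))*(1007 - 4263) = (-810 + (52 - 10*(-70)))*(1007 - 4263) = (-810 + (52 + 700))*(-3256) = (-810 + 752)*(-3256) = -58*(-3256) = 188848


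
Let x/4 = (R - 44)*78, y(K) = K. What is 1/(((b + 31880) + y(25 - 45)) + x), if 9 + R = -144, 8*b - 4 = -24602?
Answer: -4/130715 ≈ -3.0601e-5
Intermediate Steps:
b = -12299/4 (b = 1/2 + (1/8)*(-24602) = 1/2 - 12301/4 = -12299/4 ≈ -3074.8)
R = -153 (R = -9 - 144 = -153)
x = -61464 (x = 4*((-153 - 44)*78) = 4*(-197*78) = 4*(-15366) = -61464)
1/(((b + 31880) + y(25 - 45)) + x) = 1/(((-12299/4 + 31880) + (25 - 45)) - 61464) = 1/((115221/4 - 20) - 61464) = 1/(115141/4 - 61464) = 1/(-130715/4) = -4/130715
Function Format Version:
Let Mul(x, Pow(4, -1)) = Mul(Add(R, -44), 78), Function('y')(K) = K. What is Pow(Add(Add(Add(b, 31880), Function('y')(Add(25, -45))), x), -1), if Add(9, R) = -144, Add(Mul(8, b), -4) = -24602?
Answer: Rational(-4, 130715) ≈ -3.0601e-5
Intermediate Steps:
b = Rational(-12299, 4) (b = Add(Rational(1, 2), Mul(Rational(1, 8), -24602)) = Add(Rational(1, 2), Rational(-12301, 4)) = Rational(-12299, 4) ≈ -3074.8)
R = -153 (R = Add(-9, -144) = -153)
x = -61464 (x = Mul(4, Mul(Add(-153, -44), 78)) = Mul(4, Mul(-197, 78)) = Mul(4, -15366) = -61464)
Pow(Add(Add(Add(b, 31880), Function('y')(Add(25, -45))), x), -1) = Pow(Add(Add(Add(Rational(-12299, 4), 31880), Add(25, -45)), -61464), -1) = Pow(Add(Add(Rational(115221, 4), -20), -61464), -1) = Pow(Add(Rational(115141, 4), -61464), -1) = Pow(Rational(-130715, 4), -1) = Rational(-4, 130715)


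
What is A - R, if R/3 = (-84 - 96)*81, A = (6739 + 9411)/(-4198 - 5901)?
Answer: 441714110/10099 ≈ 43738.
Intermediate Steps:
A = -16150/10099 (A = 16150/(-10099) = 16150*(-1/10099) = -16150/10099 ≈ -1.5992)
R = -43740 (R = 3*((-84 - 96)*81) = 3*(-180*81) = 3*(-14580) = -43740)
A - R = -16150/10099 - 1*(-43740) = -16150/10099 + 43740 = 441714110/10099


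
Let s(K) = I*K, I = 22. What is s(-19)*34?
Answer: -14212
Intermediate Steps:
s(K) = 22*K
s(-19)*34 = (22*(-19))*34 = -418*34 = -14212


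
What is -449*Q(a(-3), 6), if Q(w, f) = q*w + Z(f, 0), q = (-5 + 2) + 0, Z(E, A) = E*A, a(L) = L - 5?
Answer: -10776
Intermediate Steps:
a(L) = -5 + L
Z(E, A) = A*E
q = -3 (q = -3 + 0 = -3)
Q(w, f) = -3*w (Q(w, f) = -3*w + 0*f = -3*w + 0 = -3*w)
-449*Q(a(-3), 6) = -(-1347)*(-5 - 3) = -(-1347)*(-8) = -449*24 = -10776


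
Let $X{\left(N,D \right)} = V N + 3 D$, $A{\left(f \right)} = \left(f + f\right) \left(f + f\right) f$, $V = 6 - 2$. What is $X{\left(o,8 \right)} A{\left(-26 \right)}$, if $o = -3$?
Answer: $-843648$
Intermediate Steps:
$V = 4$ ($V = 6 - 2 = 4$)
$A{\left(f \right)} = 4 f^{3}$ ($A{\left(f \right)} = 2 f 2 f f = 4 f^{2} f = 4 f^{3}$)
$X{\left(N,D \right)} = 3 D + 4 N$ ($X{\left(N,D \right)} = 4 N + 3 D = 3 D + 4 N$)
$X{\left(o,8 \right)} A{\left(-26 \right)} = \left(3 \cdot 8 + 4 \left(-3\right)\right) 4 \left(-26\right)^{3} = \left(24 - 12\right) 4 \left(-17576\right) = 12 \left(-70304\right) = -843648$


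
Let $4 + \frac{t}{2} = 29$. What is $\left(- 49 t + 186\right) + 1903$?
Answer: $-361$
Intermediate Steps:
$t = 50$ ($t = -8 + 2 \cdot 29 = -8 + 58 = 50$)
$\left(- 49 t + 186\right) + 1903 = \left(\left(-49\right) 50 + 186\right) + 1903 = \left(-2450 + 186\right) + 1903 = -2264 + 1903 = -361$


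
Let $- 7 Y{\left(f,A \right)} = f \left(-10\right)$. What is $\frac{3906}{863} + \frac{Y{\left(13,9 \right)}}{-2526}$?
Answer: $\frac{34476851}{7629783} \approx 4.5187$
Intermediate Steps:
$Y{\left(f,A \right)} = \frac{10 f}{7}$ ($Y{\left(f,A \right)} = - \frac{f \left(-10\right)}{7} = - \frac{\left(-10\right) f}{7} = \frac{10 f}{7}$)
$\frac{3906}{863} + \frac{Y{\left(13,9 \right)}}{-2526} = \frac{3906}{863} + \frac{\frac{10}{7} \cdot 13}{-2526} = 3906 \cdot \frac{1}{863} + \frac{130}{7} \left(- \frac{1}{2526}\right) = \frac{3906}{863} - \frac{65}{8841} = \frac{34476851}{7629783}$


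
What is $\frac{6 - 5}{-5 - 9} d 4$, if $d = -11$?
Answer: $\frac{22}{7} \approx 3.1429$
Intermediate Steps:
$\frac{6 - 5}{-5 - 9} d 4 = \frac{6 - 5}{-5 - 9} \left(-11\right) 4 = 1 \frac{1}{-14} \left(-11\right) 4 = 1 \left(- \frac{1}{14}\right) \left(-11\right) 4 = \left(- \frac{1}{14}\right) \left(-11\right) 4 = \frac{11}{14} \cdot 4 = \frac{22}{7}$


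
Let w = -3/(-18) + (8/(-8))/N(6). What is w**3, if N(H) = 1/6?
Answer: -42875/216 ≈ -198.50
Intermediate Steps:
N(H) = 1/6
w = -35/6 (w = -3/(-18) + (8/(-8))/(1/6) = -3*(-1/18) + (8*(-1/8))*6 = 1/6 - 1*6 = 1/6 - 6 = -35/6 ≈ -5.8333)
w**3 = (-35/6)**3 = -42875/216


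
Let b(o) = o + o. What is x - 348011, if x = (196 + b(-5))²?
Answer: -313415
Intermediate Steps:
b(o) = 2*o
x = 34596 (x = (196 + 2*(-5))² = (196 - 10)² = 186² = 34596)
x - 348011 = 34596 - 348011 = -313415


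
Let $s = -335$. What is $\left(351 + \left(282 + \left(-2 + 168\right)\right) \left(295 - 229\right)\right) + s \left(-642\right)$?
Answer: $244989$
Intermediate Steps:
$\left(351 + \left(282 + \left(-2 + 168\right)\right) \left(295 - 229\right)\right) + s \left(-642\right) = \left(351 + \left(282 + \left(-2 + 168\right)\right) \left(295 - 229\right)\right) - -215070 = \left(351 + \left(282 + 166\right) 66\right) + 215070 = \left(351 + 448 \cdot 66\right) + 215070 = \left(351 + 29568\right) + 215070 = 29919 + 215070 = 244989$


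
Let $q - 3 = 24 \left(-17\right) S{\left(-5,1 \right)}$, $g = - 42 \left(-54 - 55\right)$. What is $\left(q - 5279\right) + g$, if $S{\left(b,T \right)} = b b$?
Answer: $-10898$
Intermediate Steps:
$g = 4578$ ($g = \left(-42\right) \left(-109\right) = 4578$)
$S{\left(b,T \right)} = b^{2}$
$q = -10197$ ($q = 3 + 24 \left(-17\right) \left(-5\right)^{2} = 3 - 10200 = -10197$)
$\left(q - 5279\right) + g = \left(-10197 - 5279\right) + 4578 = -15476 + 4578 = -10898$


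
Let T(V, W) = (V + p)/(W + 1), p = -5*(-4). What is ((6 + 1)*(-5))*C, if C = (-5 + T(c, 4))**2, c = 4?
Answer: -7/5 ≈ -1.4000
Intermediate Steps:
p = 20
T(V, W) = (20 + V)/(1 + W) (T(V, W) = (V + 20)/(W + 1) = (20 + V)/(1 + W))
C = 1/25 (C = (-5 + (20 + 4)/(1 + 4))**2 = (-5 + 24/5)**2 = (-1/5)**2 = 1/25 ≈ 0.040000)
((6 + 1)*(-5))*C = ((6 + 1)*(-5))*(1/25) = (7*(-5))*(1/25) = -35*1/25 = -7/5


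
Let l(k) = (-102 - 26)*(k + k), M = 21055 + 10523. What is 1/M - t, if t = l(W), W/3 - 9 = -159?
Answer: -3637785599/31578 ≈ -1.1520e+5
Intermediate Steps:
W = -450 (W = 27 + 3*(-159) = 27 - 477 = -450)
M = 31578
l(k) = -256*k
t = 115200 (t = -256*(-450) = 115200)
1/M - t = 1/31578 - 1*115200 = 1/31578 - 115200 = -3637785599/31578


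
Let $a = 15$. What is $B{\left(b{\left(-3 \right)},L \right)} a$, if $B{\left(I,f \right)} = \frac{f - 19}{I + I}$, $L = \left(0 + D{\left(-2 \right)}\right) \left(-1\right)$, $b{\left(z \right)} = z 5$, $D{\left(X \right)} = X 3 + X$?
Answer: $\frac{11}{2} \approx 5.5$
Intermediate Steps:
$D{\left(X \right)} = 4 X$ ($D{\left(X \right)} = 3 X + X = 4 X$)
$b{\left(z \right)} = 5 z$
$L = 8$ ($L = \left(0 + 4 \left(-2\right)\right) \left(-1\right) = \left(0 - 8\right) \left(-1\right) = \left(-8\right) \left(-1\right) = 8$)
$B{\left(I,f \right)} = \frac{-19 + f}{2 I}$
$B{\left(b{\left(-3 \right)},L \right)} a = \frac{-19 + 8}{2 \cdot 5 \left(-3\right)} 15 = \frac{1}{2} \frac{1}{-15} \left(-11\right) 15 = \frac{1}{2} \left(- \frac{1}{15}\right) \left(-11\right) 15 = \frac{11}{30} \cdot 15 = \frac{11}{2}$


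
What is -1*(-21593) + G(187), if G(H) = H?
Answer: 21780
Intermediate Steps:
-1*(-21593) + G(187) = -1*(-21593) + 187 = 21593 + 187 = 21780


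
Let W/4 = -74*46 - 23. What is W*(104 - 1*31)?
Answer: -1000684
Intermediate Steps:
W = -13708 (W = 4*(-74*46 - 23) = 4*(-3404 - 23) = 4*(-3427) = -13708)
W*(104 - 1*31) = -13708*(104 - 1*31) = -13708*(104 - 31) = -13708*73 = -1000684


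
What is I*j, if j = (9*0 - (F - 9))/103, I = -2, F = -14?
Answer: -46/103 ≈ -0.44660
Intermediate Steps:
j = 23/103 (j = (9*0 - (-14 - 9))/103 = (0 - 1*(-23))*(1/103) = (0 + 23)*(1/103) = 23*(1/103) = 23/103 ≈ 0.22330)
I*j = -2*23/103 = -46/103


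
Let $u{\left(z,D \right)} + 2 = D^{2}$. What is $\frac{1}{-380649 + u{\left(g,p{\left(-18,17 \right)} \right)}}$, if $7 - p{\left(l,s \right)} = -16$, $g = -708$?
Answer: $- \frac{1}{380122} \approx -2.6307 \cdot 10^{-6}$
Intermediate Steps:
$p{\left(l,s \right)} = 23$ ($p{\left(l,s \right)} = 7 - -16 = 7 + 16 = 23$)
$u{\left(z,D \right)} = -2 + D^{2}$
$\frac{1}{-380649 + u{\left(g,p{\left(-18,17 \right)} \right)}} = \frac{1}{-380649 - \left(2 - 23^{2}\right)} = \frac{1}{-380649 + \left(-2 + 529\right)} = \frac{1}{-380649 + 527} = \frac{1}{-380122} = - \frac{1}{380122}$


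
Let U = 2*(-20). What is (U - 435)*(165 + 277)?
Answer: -209950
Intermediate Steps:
U = -40
(U - 435)*(165 + 277) = (-40 - 435)*(165 + 277) = -475*442 = -209950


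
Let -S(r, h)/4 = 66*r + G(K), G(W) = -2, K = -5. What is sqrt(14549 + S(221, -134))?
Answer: I*sqrt(43787) ≈ 209.25*I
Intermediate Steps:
K = -5 (K = -1*5 = -5)
S(r, h) = 8 - 264*r (S(r, h) = -4*(66*r - 2) = -4*(-2 + 66*r) = 8 - 264*r)
sqrt(14549 + S(221, -134)) = sqrt(14549 + (8 - 264*221)) = sqrt(14549 + (8 - 58344)) = sqrt(14549 - 58336) = sqrt(-43787) = I*sqrt(43787)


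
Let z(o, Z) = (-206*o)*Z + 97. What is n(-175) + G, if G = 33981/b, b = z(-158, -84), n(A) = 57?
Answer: 155800314/2733935 ≈ 56.988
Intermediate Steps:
z(o, Z) = 97 - 206*Z*o (z(o, Z) = -206*Z*o + 97 = 97 - 206*Z*o)
b = -2733935 (b = 97 - 206*(-84)*(-158) = 97 - 2734032 = -2733935)
G = -33981/2733935 (G = 33981/(-2733935) = 33981*(-1/2733935) = -33981/2733935 ≈ -0.012429)
n(-175) + G = 57 - 33981/2733935 = 155800314/2733935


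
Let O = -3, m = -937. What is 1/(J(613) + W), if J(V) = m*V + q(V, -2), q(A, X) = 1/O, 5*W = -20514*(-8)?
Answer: -15/8123384 ≈ -1.8465e-6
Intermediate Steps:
W = 164112/5 (W = (-20514*(-8))/5 = (⅕)*164112 = 164112/5 ≈ 32822.)
q(A, X) = -⅓ (q(A, X) = 1/(-3) = -⅓)
J(V) = -⅓ - 937*V (J(V) = -937*V - ⅓ = -⅓ - 937*V)
1/(J(613) + W) = 1/((-⅓ - 937*613) + 164112/5) = 1/((-⅓ - 574381) + 164112/5) = 1/(-1723144/3 + 164112/5) = 1/(-8123384/15) = -15/8123384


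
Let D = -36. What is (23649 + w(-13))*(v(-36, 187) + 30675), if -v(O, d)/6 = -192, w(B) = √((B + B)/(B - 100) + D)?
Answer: 752676723 + 31827*I*√456746/113 ≈ 7.5268e+8 + 1.9035e+5*I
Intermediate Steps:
w(B) = √(-36 + 2*B/(-100 + B)) (w(B) = √((B + B)/(B - 100) - 36) = √((2*B)/(-100 + B) - 36) = √(2*B/(-100 + B) - 36) = √(-36 + 2*B/(-100 + B)))
v(O, d) = 1152 (v(O, d) = -6*(-192) = 1152)
(23649 + w(-13))*(v(-36, 187) + 30675) = (23649 + √2*√((1800 - 17*(-13))/(-100 - 13)))*(1152 + 30675) = (23649 + √2*√((1800 + 221)/(-113)))*31827 = (23649 + √2*√(-1/113*2021))*31827 = (23649 + √2*√(-2021/113))*31827 = (23649 + √2*(I*√228373/113))*31827 = (23649 + I*√456746/113)*31827 = 752676723 + 31827*I*√456746/113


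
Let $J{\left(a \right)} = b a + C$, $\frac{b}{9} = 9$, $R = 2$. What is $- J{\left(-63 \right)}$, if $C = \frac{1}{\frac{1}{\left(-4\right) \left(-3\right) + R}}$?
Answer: $5089$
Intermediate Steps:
$b = 81$ ($b = 9 \cdot 9 = 81$)
$C = 14$ ($C = \frac{1}{\frac{1}{\left(-4\right) \left(-3\right) + 2}} = \frac{1}{\frac{1}{12 + 2}} = \frac{1}{\frac{1}{14}} = 14$)
$J{\left(a \right)} = 14 + 81 a$ ($J{\left(a \right)} = 81 a + 14 = 14 + 81 a$)
$- J{\left(-63 \right)} = - (14 + 81 \left(-63\right)) = - (14 - 5103) = \left(-1\right) \left(-5089\right) = 5089$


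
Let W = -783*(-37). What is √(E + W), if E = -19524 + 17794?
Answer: √27241 ≈ 165.05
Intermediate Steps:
E = -1730
W = 28971
√(E + W) = √(-1730 + 28971) = √27241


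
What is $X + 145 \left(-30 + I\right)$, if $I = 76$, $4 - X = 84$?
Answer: $6590$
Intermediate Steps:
$X = -80$ ($X = 4 - 84 = -80$)
$X + 145 \left(-30 + I\right) = -80 + 145 \left(-30 + 76\right) = -80 + 145 \cdot 46 = -80 + 6670 = 6590$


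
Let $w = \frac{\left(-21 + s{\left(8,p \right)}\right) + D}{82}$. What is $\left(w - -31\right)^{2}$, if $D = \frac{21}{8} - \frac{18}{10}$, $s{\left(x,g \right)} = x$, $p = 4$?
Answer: $\frac{10240023249}{10758400} \approx 951.82$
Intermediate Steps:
$D = \frac{33}{40}$ ($D = 21 \cdot \frac{1}{8} - \frac{9}{5} = \frac{21}{8} - \frac{9}{5} = \frac{33}{40} \approx 0.825$)
$w = - \frac{487}{3280}$ ($w = \frac{\left(-21 + 8\right) + \frac{33}{40}}{82} = \left(-13 + \frac{33}{40}\right) \frac{1}{82} = \left(- \frac{487}{40}\right) \frac{1}{82} = - \frac{487}{3280} \approx -0.14848$)
$\left(w - -31\right)^{2} = \left(- \frac{487}{3280} - -31\right)^{2} = \left(- \frac{487}{3280} + \left(36 - 5\right)\right)^{2} = \left(- \frac{487}{3280} + 31\right)^{2} = \left(\frac{101193}{3280}\right)^{2} = \frac{10240023249}{10758400}$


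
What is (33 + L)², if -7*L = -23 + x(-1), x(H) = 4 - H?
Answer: 62001/49 ≈ 1265.3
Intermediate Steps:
L = 18/7 (L = -(-23 + (4 - 1*(-1)))/7 = -(-23 + (4 + 1))/7 = -(-23 + 5)/7 = -⅐*(-18) = 18/7 ≈ 2.5714)
(33 + L)² = (33 + 18/7)² = (249/7)² = 62001/49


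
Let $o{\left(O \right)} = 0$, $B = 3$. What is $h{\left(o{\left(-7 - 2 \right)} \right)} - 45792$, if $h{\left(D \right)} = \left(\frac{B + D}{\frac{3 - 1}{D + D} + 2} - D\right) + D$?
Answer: $-45792$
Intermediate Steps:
$h{\left(D \right)} = \frac{3 + D}{2 + \frac{1}{D}}$ ($h{\left(D \right)} = \left(\frac{3 + D}{\frac{3 - 1}{D + D} + 2} - D\right) + D = \left(\frac{3 + D}{\frac{2}{2 D} + 2} - D\right) + D = \left(\frac{3 + D}{2 \frac{1}{2 D} + 2} - D\right) + D = \left(\frac{3 + D}{\frac{1}{D} + 2} - D\right) + D = \left(\frac{3 + D}{2 + \frac{1}{D}} - D\right) + D = \left(- D + \frac{3 + D}{2 + \frac{1}{D}}\right) + D = \frac{3 + D}{2 + \frac{1}{D}}$)
$h{\left(o{\left(-7 - 2 \right)} \right)} - 45792 = \frac{0 \left(3 + 0\right)}{1 + 2 \cdot 0} - 45792 = 0 \frac{1}{1 + 0} \cdot 3 - 45792 = 0 \cdot 1^{-1} \cdot 3 - 45792 = 0 \cdot 1 \cdot 3 - 45792 = 0 - 45792 = -45792$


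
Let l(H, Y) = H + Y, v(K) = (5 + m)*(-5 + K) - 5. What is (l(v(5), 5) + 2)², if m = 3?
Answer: 4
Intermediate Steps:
v(K) = -45 + 8*K (v(K) = (5 + 3)*(-5 + K) - 5 = 8*(-5 + K) - 5 = (-40 + 8*K) - 5 = -45 + 8*K)
(l(v(5), 5) + 2)² = (((-45 + 8*5) + 5) + 2)² = (((-45 + 40) + 5) + 2)² = ((-5 + 5) + 2)² = (0 + 2)² = 2² = 4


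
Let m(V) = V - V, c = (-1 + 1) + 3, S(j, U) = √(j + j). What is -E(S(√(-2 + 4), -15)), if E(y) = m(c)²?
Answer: 0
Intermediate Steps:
S(j, U) = √2*√j (S(j, U) = √(2*j) = √2*√j)
c = 3 (c = 0 + 3 = 3)
m(V) = 0
E(y) = 0 (E(y) = 0² = 0)
-E(S(√(-2 + 4), -15)) = -1*0 = 0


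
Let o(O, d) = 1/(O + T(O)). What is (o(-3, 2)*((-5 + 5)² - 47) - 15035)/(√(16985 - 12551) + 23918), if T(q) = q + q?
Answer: -1617670012/2574298305 + 67634*√4434/2574298305 ≈ -0.62664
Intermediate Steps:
T(q) = 2*q
o(O, d) = 1/(3*O) (o(O, d) = 1/(O + 2*O) = 1/(3*O))
(o(-3, 2)*((-5 + 5)² - 47) - 15035)/(√(16985 - 12551) + 23918) = (((⅓)/(-3))*((-5 + 5)² - 47) - 15035)/(√(16985 - 12551) + 23918) = (((⅓)*(-⅓))*(0² - 47) - 15035)/(√4434 + 23918) = (-(0 - 47)/9 - 15035)/(23918 + √4434) = (-⅑*(-47) - 15035)/(23918 + √4434) = (47/9 - 15035)/(23918 + √4434) = -135268/(9*(23918 + √4434))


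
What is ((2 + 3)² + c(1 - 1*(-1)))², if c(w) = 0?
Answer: 625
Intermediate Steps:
((2 + 3)² + c(1 - 1*(-1)))² = ((2 + 3)² + 0)² = (5² + 0)² = (25 + 0)² = 25² = 625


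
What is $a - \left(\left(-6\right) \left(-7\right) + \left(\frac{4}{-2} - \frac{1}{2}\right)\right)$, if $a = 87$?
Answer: $\frac{95}{2} \approx 47.5$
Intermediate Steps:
$a - \left(\left(-6\right) \left(-7\right) + \left(\frac{4}{-2} - \frac{1}{2}\right)\right) = 87 - \left(\left(-6\right) \left(-7\right) + \left(\frac{4}{-2} - \frac{1}{2}\right)\right) = 87 - \left(42 + \left(4 \left(- \frac{1}{2}\right) - \frac{1}{2}\right)\right) = 87 - \left(42 - \frac{5}{2}\right) = 87 - \frac{79}{2} = \frac{95}{2}$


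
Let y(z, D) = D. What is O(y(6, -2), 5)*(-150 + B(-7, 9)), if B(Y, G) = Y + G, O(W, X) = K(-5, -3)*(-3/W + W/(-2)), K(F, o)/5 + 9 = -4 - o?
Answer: 18500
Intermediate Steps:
K(F, o) = -65 - 5*o (K(F, o) = -45 + 5*(-4 - o) = -45 + (-20 - 5*o) = -65 - 5*o)
O(W, X) = 25*W + 150/W (O(W, X) = (-65 - 5*(-3))*(-3/W + W/(-2)) = (-65 + 15)*(-3/W + W*(-½)) = -50*(-3/W - W/2) = 25*W + 150/W)
B(Y, G) = G + Y
O(y(6, -2), 5)*(-150 + B(-7, 9)) = (25*(-2) + 150/(-2))*(-150 + (9 - 7)) = (-50 + 150*(-½))*(-150 + 2) = (-50 - 75)*(-148) = -125*(-148) = 18500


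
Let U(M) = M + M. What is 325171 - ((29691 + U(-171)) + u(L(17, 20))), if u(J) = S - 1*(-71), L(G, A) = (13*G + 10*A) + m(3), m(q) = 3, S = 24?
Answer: 295727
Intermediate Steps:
L(G, A) = 3 + 10*A + 13*G (L(G, A) = (13*G + 10*A) + 3 = (10*A + 13*G) + 3 = 3 + 10*A + 13*G)
u(J) = 95 (u(J) = 24 - 1*(-71) = 24 + 71 = 95)
U(M) = 2*M
325171 - ((29691 + U(-171)) + u(L(17, 20))) = 325171 - ((29691 + 2*(-171)) + 95) = 325171 - ((29691 - 342) + 95) = 325171 - (29349 + 95) = 325171 - 1*29444 = 325171 - 29444 = 295727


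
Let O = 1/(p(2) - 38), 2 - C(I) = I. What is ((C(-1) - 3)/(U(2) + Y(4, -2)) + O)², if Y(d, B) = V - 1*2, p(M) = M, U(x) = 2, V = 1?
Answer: 1/1296 ≈ 0.00077160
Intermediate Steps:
C(I) = 2 - I
Y(d, B) = -1 (Y(d, B) = 1 - 1*2 = 1 - 2 = -1)
O = -1/36 (O = 1/(2 - 38) = 1/(-36) = -1/36 ≈ -0.027778)
((C(-1) - 3)/(U(2) + Y(4, -2)) + O)² = (((2 - 1*(-1)) - 3)/(2 - 1) - 1/36)² = (((2 + 1) - 3)/1 - 1/36)² = ((3 - 3)*1 - 1/36)² = (0*1 - 1/36)² = (0 - 1/36)² = (-1/36)² = 1/1296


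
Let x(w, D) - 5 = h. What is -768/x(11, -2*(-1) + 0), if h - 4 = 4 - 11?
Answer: -384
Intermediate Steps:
h = -3 (h = 4 + (4 - 11) = 4 - 7 = -3)
x(w, D) = 2 (x(w, D) = 5 - 3 = 2)
-768/x(11, -2*(-1) + 0) = -768/2 = -768*½ = -384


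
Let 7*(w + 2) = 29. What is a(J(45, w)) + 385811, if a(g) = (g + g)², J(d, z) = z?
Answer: 18905639/49 ≈ 3.8583e+5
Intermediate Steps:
w = 15/7 (w = -2 + (⅐)*29 = -2 + 29/7 = 15/7 ≈ 2.1429)
a(g) = 4*g² (a(g) = (2*g)² = 4*g²)
a(J(45, w)) + 385811 = 4*(15/7)² + 385811 = 4*(225/49) + 385811 = 900/49 + 385811 = 18905639/49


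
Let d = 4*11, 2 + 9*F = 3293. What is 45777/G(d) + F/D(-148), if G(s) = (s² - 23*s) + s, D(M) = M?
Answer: 4815773/107448 ≈ 44.820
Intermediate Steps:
F = 1097/3 (F = -2/9 + (⅑)*3293 = -2/9 + 3293/9 = 1097/3 ≈ 365.67)
d = 44
G(s) = s² - 22*s
45777/G(d) + F/D(-148) = 45777/((44*(-22 + 44))) + (1097/3)/(-148) = 45777/((44*22)) + (1097/3)*(-1/148) = 45777/968 - 1097/444 = 4815773/107448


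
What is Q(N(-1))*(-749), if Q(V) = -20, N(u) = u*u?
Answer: 14980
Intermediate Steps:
N(u) = u**2
Q(N(-1))*(-749) = -20*(-749) = 14980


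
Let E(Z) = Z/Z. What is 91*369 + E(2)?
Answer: 33580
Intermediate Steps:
E(Z) = 1
91*369 + E(2) = 91*369 + 1 = 33579 + 1 = 33580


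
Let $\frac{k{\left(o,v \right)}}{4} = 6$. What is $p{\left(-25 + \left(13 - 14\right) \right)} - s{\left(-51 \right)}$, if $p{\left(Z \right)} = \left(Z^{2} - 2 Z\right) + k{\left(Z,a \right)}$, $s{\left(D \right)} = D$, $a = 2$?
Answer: $803$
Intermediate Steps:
$k{\left(o,v \right)} = 24$ ($k{\left(o,v \right)} = 4 \cdot 6 = 24$)
$p{\left(Z \right)} = 24 + Z^{2} - 2 Z$ ($p{\left(Z \right)} = \left(Z^{2} - 2 Z\right) + 24 = 24 + Z^{2} - 2 Z$)
$p{\left(-25 + \left(13 - 14\right) \right)} - s{\left(-51 \right)} = \left(24 + \left(-25 + \left(13 - 14\right)\right)^{2} - 2 \left(-25 + \left(13 - 14\right)\right)\right) - -51 = \left(24 + \left(-25 - 1\right)^{2} - 2 \left(-25 - 1\right)\right) + 51 = \left(24 + \left(-26\right)^{2} - -52\right) + 51 = \left(24 + 676 + 52\right) + 51 = 752 + 51 = 803$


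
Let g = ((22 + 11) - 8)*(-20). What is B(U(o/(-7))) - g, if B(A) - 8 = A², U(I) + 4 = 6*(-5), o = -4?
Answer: 1664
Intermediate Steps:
U(I) = -34 (U(I) = -4 + 6*(-5) = -4 - 30 = -34)
g = -500 (g = (33 - 8)*(-20) = 25*(-20) = -500)
B(A) = 8 + A²
B(U(o/(-7))) - g = (8 + (-34)²) - 1*(-500) = (8 + 1156) + 500 = 1164 + 500 = 1664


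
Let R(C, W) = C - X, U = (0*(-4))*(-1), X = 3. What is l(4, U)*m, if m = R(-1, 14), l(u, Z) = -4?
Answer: 16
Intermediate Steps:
U = 0 (U = 0*(-1) = 0)
R(C, W) = -3 + C (R(C, W) = C - 1*3 = C - 3 = -3 + C)
m = -4 (m = -3 - 1 = -4)
l(4, U)*m = -4*(-4) = 16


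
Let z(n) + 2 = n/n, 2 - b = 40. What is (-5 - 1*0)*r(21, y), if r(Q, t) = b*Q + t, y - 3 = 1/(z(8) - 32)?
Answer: 131180/33 ≈ 3975.2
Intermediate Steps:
b = -38 (b = 2 - 1*40 = 2 - 40 = -38)
z(n) = -1 (z(n) = -2 + n/n = -2 + 1 = -1)
y = 98/33 (y = 3 + 1/(-1 - 32) = 3 + 1/(-33) = 3 - 1/33 = 98/33 ≈ 2.9697)
r(Q, t) = t - 38*Q (r(Q, t) = -38*Q + t = t - 38*Q)
(-5 - 1*0)*r(21, y) = (-5 - 1*0)*(98/33 - 38*21) = (-5 + 0)*(98/33 - 798) = -5*(-26236/33) = 131180/33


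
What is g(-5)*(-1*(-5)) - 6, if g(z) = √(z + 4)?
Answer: -6 + 5*I ≈ -6.0 + 5.0*I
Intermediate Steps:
g(z) = √(4 + z)
g(-5)*(-1*(-5)) - 6 = √(4 - 5)*(-1*(-5)) - 6 = √(-1)*5 - 6 = I*5 - 6 = 5*I - 6 = -6 + 5*I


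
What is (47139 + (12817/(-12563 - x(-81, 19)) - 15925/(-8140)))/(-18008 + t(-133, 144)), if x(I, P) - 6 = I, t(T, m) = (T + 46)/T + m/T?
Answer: -239594162675/91529927192 ≈ -2.6177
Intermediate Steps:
t(T, m) = m/T + (46 + T)/T (t(T, m) = (46 + T)/T + m/T = m/T + (46 + T)/T)
x(I, P) = 6 + I
(47139 + (12817/(-12563 - x(-81, 19)) - 15925/(-8140)))/(-18008 + t(-133, 144)) = (47139 + (12817/(-12563 - (6 - 81)) - 15925/(-8140)))/(-18008 + (46 - 133 + 144)/(-133)) = (47139 + (12817/(-12563 - 1*(-75)) - 15925*(-1/8140)))/(-18008 - 1/133*57) = (47139 + (12817/(-12563 + 75) + 3185/1628))/(-18008 - 3/7) = (47139 + (12817/(-12488) + 3185/1628))/(-126059/7) = (47139 + (12817*(-1/12488) + 3185/1628))*(-7/126059) = (47139 + (-1831/1784 + 3185/1628))*(-7/126059) = (47139 + 675293/726088)*(-7/126059) = (34227737525/726088)*(-7/126059) = -239594162675/91529927192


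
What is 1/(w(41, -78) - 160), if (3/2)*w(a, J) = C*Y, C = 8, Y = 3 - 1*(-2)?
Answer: -3/400 ≈ -0.0075000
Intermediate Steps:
Y = 5 (Y = 3 + 2 = 5)
w(a, J) = 80/3 (w(a, J) = 2*(8*5)/3 = (2/3)*40 = 80/3)
1/(w(41, -78) - 160) = 1/(80/3 - 160) = 1/(-400/3) = -3/400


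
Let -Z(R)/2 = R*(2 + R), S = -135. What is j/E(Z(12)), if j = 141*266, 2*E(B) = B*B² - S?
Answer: -25004/12644307 ≈ -0.0019775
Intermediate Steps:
Z(R) = -2*R*(2 + R)
E(B) = 135/2 + B³/2 (E(B) = (B*B² - 1*(-135))/2 = (B³ + 135)/2 = (135 + B³)/2 = 135/2 + B³/2)
j = 37506
j/E(Z(12)) = 37506/(135/2 + (-2*12*(2 + 12))³/2) = 37506/(135/2 + (-2*12*14)³/2) = 37506/(135/2 + (½)*(-336)³) = 37506/(135/2 + (½)*(-37933056)) = 37506/(135/2 - 18966528) = 37506/(-37932921/2) = 37506*(-2/37932921) = -25004/12644307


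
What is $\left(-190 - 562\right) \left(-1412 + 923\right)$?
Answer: $367728$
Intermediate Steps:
$\left(-190 - 562\right) \left(-1412 + 923\right) = \left(-752\right) \left(-489\right) = 367728$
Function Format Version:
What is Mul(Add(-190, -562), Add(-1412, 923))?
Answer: 367728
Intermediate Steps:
Mul(Add(-190, -562), Add(-1412, 923)) = Mul(-752, -489) = 367728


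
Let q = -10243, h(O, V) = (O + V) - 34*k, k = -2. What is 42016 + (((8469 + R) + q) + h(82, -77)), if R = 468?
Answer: 40783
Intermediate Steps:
h(O, V) = 68 + O + V (h(O, V) = (O + V) - 34*(-2) = (O + V) + 68 = 68 + O + V)
42016 + (((8469 + R) + q) + h(82, -77)) = 42016 + (((8469 + 468) - 10243) + (68 + 82 - 77)) = 42016 + ((8937 - 10243) + 73) = 42016 + (-1306 + 73) = 42016 - 1233 = 40783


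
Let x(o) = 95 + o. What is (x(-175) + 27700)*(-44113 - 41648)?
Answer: -2368718820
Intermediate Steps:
(x(-175) + 27700)*(-44113 - 41648) = ((95 - 175) + 27700)*(-44113 - 41648) = (-80 + 27700)*(-85761) = 27620*(-85761) = -2368718820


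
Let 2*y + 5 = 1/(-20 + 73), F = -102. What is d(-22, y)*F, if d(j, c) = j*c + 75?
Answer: -701658/53 ≈ -13239.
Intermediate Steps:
y = -132/53 (y = -5/2 + 1/(2*(-20 + 73)) = -5/2 + (½)/53 = -5/2 + (½)*(1/53) = -5/2 + 1/106 = -132/53 ≈ -2.4906)
d(j, c) = 75 + c*j (d(j, c) = c*j + 75 = 75 + c*j)
d(-22, y)*F = (75 - 132/53*(-22))*(-102) = (75 + 2904/53)*(-102) = (6879/53)*(-102) = -701658/53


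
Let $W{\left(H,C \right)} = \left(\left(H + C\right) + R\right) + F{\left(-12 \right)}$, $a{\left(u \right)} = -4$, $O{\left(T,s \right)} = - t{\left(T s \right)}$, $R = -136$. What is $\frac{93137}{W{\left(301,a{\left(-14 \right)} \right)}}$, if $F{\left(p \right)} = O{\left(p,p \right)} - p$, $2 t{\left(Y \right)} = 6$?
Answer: $\frac{93137}{170} \approx 547.86$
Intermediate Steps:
$t{\left(Y \right)} = 3$ ($t{\left(Y \right)} = \frac{1}{2} \cdot 6 = 3$)
$O{\left(T,s \right)} = -3$ ($O{\left(T,s \right)} = \left(-1\right) 3 = -3$)
$F{\left(p \right)} = -3 - p$
$W{\left(H,C \right)} = -127 + C + H$ ($W{\left(H,C \right)} = \left(\left(H + C\right) - 136\right) - -9 = \left(\left(C + H\right) - 136\right) + \left(-3 + 12\right) = \left(-136 + C + H\right) + 9 = -127 + C + H$)
$\frac{93137}{W{\left(301,a{\left(-14 \right)} \right)}} = \frac{93137}{-127 - 4 + 301} = \frac{93137}{170}$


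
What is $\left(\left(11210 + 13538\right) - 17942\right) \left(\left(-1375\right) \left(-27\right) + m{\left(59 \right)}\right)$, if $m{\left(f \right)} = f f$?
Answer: $276364436$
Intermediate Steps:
$m{\left(f \right)} = f^{2}$
$\left(\left(11210 + 13538\right) - 17942\right) \left(\left(-1375\right) \left(-27\right) + m{\left(59 \right)}\right) = \left(\left(11210 + 13538\right) - 17942\right) \left(\left(-1375\right) \left(-27\right) + 59^{2}\right) = \left(24748 - 17942\right) \left(37125 + 3481\right) = 6806 \cdot 40606 = 276364436$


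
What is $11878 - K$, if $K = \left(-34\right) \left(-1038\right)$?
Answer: $-23414$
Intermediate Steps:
$K = 35292$
$11878 - K = 11878 - 35292 = -23414$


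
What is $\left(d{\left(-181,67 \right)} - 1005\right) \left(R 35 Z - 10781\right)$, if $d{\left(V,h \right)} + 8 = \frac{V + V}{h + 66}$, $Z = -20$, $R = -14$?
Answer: $\frac{132524271}{133} \approx 9.9642 \cdot 10^{5}$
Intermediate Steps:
$d{\left(V,h \right)} = -8 + \frac{2 V}{66 + h}$ ($d{\left(V,h \right)} = -8 + \frac{V + V}{h + 66} = -8 + \frac{2 V}{66 + h}$)
$\left(d{\left(-181,67 \right)} - 1005\right) \left(R 35 Z - 10781\right) = \left(\frac{2 \left(-264 - 181 - 268\right)}{66 + 67} - 1005\right) \left(\left(-14\right) 35 \left(-20\right) - 10781\right) = \left(\frac{2 \left(-264 - 181 - 268\right)}{133} - 1005\right) \left(\left(-490\right) \left(-20\right) - 10781\right) = \left(2 \cdot \frac{1}{133} \left(-713\right) - 1005\right) \left(9800 - 10781\right) = \left(- \frac{1426}{133} - 1005\right) \left(-981\right) = \left(- \frac{135091}{133}\right) \left(-981\right) = \frac{132524271}{133}$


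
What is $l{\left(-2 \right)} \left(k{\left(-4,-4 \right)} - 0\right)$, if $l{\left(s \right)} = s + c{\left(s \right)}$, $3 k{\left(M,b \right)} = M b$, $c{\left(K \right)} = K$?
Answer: $- \frac{64}{3} \approx -21.333$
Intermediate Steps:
$k{\left(M,b \right)} = \frac{M b}{3}$
$l{\left(s \right)} = 2 s$ ($l{\left(s \right)} = s + s = 2 s$)
$l{\left(-2 \right)} \left(k{\left(-4,-4 \right)} - 0\right) = 2 \left(-2\right) \left(\frac{1}{3} \left(-4\right) \left(-4\right) - 0\right) = - 4 \left(\frac{16}{3} + 0\right) = \left(-4\right) \frac{16}{3} = - \frac{64}{3}$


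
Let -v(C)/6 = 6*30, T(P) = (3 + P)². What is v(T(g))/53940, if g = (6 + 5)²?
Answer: -18/899 ≈ -0.020022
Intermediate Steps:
g = 121 (g = 11² = 121)
v(C) = -1080 (v(C) = -36*30 = -6*180 = -1080)
v(T(g))/53940 = -1080/53940 = -1080*1/53940 = -18/899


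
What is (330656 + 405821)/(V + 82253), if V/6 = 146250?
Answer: 736477/959753 ≈ 0.76736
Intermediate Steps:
V = 877500 (V = 6*146250 = 877500)
(330656 + 405821)/(V + 82253) = (330656 + 405821)/(877500 + 82253) = 736477/959753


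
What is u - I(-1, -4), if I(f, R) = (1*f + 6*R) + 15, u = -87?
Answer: -77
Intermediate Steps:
I(f, R) = 15 + f + 6*R (I(f, R) = (f + 6*R) + 15 = 15 + f + 6*R)
u - I(-1, -4) = -87 - (15 - 1 + 6*(-4)) = -87 - (15 - 1 - 24) = -87 - 1*(-10) = -87 + 10 = -77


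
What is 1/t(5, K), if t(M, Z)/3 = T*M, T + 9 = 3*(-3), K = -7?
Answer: -1/270 ≈ -0.0037037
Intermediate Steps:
T = -18 (T = -9 + 3*(-3) = -9 - 9 = -18)
t(M, Z) = -54*M (t(M, Z) = 3*(-18*M) = -54*M)
1/t(5, K) = 1/(-54*5) = 1/(-270) = -1/270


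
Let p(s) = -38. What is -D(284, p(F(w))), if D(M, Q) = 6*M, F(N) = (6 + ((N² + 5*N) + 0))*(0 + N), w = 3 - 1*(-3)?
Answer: -1704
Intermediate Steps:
w = 6 (w = 3 + 3 = 6)
F(N) = N*(6 + N² + 5*N) (F(N) = (6 + (N² + 5*N))*N = (6 + N² + 5*N)*N = N*(6 + N² + 5*N))
-D(284, p(F(w))) = -6*284 = -1*1704 = -1704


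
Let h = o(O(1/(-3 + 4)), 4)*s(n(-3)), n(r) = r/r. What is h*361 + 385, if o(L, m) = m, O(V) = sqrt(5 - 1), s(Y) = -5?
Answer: -6835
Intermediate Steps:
n(r) = 1
O(V) = 2 (O(V) = sqrt(4) = 2)
h = -20 (h = 4*(-5) = -20)
h*361 + 385 = -20*361 + 385 = -7220 + 385 = -6835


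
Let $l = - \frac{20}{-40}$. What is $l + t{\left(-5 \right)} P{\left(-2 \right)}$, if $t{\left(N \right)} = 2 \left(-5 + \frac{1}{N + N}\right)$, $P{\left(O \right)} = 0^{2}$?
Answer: $\frac{1}{2} \approx 0.5$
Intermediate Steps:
$P{\left(O \right)} = 0$
$l = \frac{1}{2}$ ($l = \left(-20\right) \left(- \frac{1}{40}\right) = \frac{1}{2} \approx 0.5$)
$t{\left(N \right)} = -10 + \frac{1}{N}$ ($t{\left(N \right)} = 2 \left(-5 + \frac{1}{2 N}\right) = -10 + \frac{1}{N}$)
$l + t{\left(-5 \right)} P{\left(-2 \right)} = \frac{1}{2} + \left(-10 + \frac{1}{-5}\right) 0 = \frac{1}{2} + \left(-10 - \frac{1}{5}\right) 0 = \frac{1}{2} - 0 = \frac{1}{2} + 0 = \frac{1}{2}$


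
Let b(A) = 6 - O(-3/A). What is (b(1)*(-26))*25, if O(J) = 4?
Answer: -1300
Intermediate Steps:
b(A) = 2 (b(A) = 6 - 1*4 = 6 - 4 = 2)
(b(1)*(-26))*25 = (2*(-26))*25 = -52*25 = -1300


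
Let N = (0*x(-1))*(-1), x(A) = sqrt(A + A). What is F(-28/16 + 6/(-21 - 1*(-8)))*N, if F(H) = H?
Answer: 0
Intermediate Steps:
x(A) = sqrt(2)*sqrt(A) (x(A) = sqrt(2*A) = sqrt(2)*sqrt(A))
N = 0 (N = (0*(sqrt(2)*sqrt(-1)))*(-1) = (0*(sqrt(2)*I))*(-1) = (0*(I*sqrt(2)))*(-1) = 0*(-1) = 0)
F(-28/16 + 6/(-21 - 1*(-8)))*N = (-28/16 + 6/(-21 - 1*(-8)))*0 = (-28*1/16 + 6/(-21 + 8))*0 = (-7/4 + 6/(-13))*0 = (-7/4 + 6*(-1/13))*0 = (-7/4 - 6/13)*0 = -115/52*0 = 0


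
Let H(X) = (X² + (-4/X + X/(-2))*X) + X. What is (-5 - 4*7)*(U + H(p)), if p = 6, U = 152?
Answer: -5676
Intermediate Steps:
H(X) = X + X² + X*(-4/X - X/2) (H(X) = (X² + (-4/X + X*(-½))*X) + X = (X² + (-4/X - X/2)*X) + X = (X² + X*(-4/X - X/2)) + X = X + X² + X*(-4/X - X/2))
(-5 - 4*7)*(U + H(p)) = (-5 - 4*7)*(152 + (-4 + 6 + (½)*6²)) = (-5 - 28)*(152 + (-4 + 6 + (½)*36)) = -33*(152 + (-4 + 6 + 18)) = -33*(152 + 20) = -33*172 = -5676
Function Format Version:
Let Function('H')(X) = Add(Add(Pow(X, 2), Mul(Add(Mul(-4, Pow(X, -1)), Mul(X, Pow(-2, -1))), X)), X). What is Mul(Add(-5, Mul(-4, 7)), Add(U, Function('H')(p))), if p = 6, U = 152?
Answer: -5676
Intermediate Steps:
Function('H')(X) = Add(X, Pow(X, 2), Mul(X, Add(Mul(-4, Pow(X, -1)), Mul(Rational(-1, 2), X)))) (Function('H')(X) = Add(Add(Pow(X, 2), Mul(Add(Mul(-4, Pow(X, -1)), Mul(X, Rational(-1, 2))), X)), X) = Add(Add(Pow(X, 2), Mul(Add(Mul(-4, Pow(X, -1)), Mul(Rational(-1, 2), X)), X)), X) = Add(Add(Pow(X, 2), Mul(X, Add(Mul(-4, Pow(X, -1)), Mul(Rational(-1, 2), X)))), X) = Add(X, Pow(X, 2), Mul(X, Add(Mul(-4, Pow(X, -1)), Mul(Rational(-1, 2), X)))))
Mul(Add(-5, Mul(-4, 7)), Add(U, Function('H')(p))) = Mul(Add(-5, Mul(-4, 7)), Add(152, Add(-4, 6, Mul(Rational(1, 2), Pow(6, 2))))) = Mul(Add(-5, -28), Add(152, Add(-4, 6, Mul(Rational(1, 2), 36)))) = Mul(-33, Add(152, Add(-4, 6, 18))) = Mul(-33, Add(152, 20)) = Mul(-33, 172) = -5676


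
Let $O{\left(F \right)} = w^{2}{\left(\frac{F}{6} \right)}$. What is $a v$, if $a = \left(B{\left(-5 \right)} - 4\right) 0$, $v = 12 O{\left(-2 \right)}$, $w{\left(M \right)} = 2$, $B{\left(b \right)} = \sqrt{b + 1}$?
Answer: $0$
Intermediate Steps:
$B{\left(b \right)} = \sqrt{1 + b}$
$O{\left(F \right)} = 4$ ($O{\left(F \right)} = 2^{2} = 4$)
$v = 48$ ($v = 12 \cdot 4 = 48$)
$a = 0$ ($a = \left(\sqrt{1 - 5} - 4\right) 0 = \left(\sqrt{-4} - 4\right) 0 = \left(2 i - 4\right) 0 = \left(-4 + 2 i\right) 0 = 0$)
$a v = 0 \cdot 48 = 0$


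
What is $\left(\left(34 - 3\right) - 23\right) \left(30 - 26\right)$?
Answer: $32$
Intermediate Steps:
$\left(\left(34 - 3\right) - 23\right) \left(30 - 26\right) = \left(31 - 23\right) 4 = 8 \cdot 4 = 32$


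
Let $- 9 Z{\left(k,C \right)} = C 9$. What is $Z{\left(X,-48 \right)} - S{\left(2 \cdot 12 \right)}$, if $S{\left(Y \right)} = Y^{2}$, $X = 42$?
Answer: $-528$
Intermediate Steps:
$Z{\left(k,C \right)} = - C$ ($Z{\left(k,C \right)} = - \frac{C 9}{9} = - \frac{9 C}{9} = - C$)
$Z{\left(X,-48 \right)} - S{\left(2 \cdot 12 \right)} = \left(-1\right) \left(-48\right) - \left(2 \cdot 12\right)^{2} = 48 - 24^{2} = 48 - 576 = -528$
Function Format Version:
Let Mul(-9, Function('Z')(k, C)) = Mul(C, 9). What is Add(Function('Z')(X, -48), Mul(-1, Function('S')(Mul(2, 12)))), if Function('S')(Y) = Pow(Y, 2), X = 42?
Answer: -528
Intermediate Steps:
Function('Z')(k, C) = Mul(-1, C) (Function('Z')(k, C) = Mul(Rational(-1, 9), Mul(C, 9)) = Mul(Rational(-1, 9), Mul(9, C)) = Mul(-1, C))
Add(Function('Z')(X, -48), Mul(-1, Function('S')(Mul(2, 12)))) = Add(Mul(-1, -48), Mul(-1, Pow(Mul(2, 12), 2))) = Add(48, Mul(-1, Pow(24, 2))) = Add(48, Mul(-1, 576)) = Add(48, -576) = -528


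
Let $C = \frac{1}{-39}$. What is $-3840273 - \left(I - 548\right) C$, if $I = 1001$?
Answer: $- \frac{49923398}{13} \approx -3.8403 \cdot 10^{6}$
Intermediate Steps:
$C = - \frac{1}{39} \approx -0.025641$
$-3840273 - \left(I - 548\right) C = -3840273 - \left(1001 - 548\right) \left(- \frac{1}{39}\right) = -3840273 - 453 \left(- \frac{1}{39}\right) = -3840273 - - \frac{151}{13} = -3840273 + \frac{151}{13} = - \frac{49923398}{13}$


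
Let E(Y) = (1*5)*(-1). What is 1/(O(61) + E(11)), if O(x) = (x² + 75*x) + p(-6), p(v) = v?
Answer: 1/8285 ≈ 0.00012070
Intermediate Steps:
E(Y) = -5 (E(Y) = 5*(-1) = -5)
O(x) = -6 + x² + 75*x (O(x) = (x² + 75*x) - 6 = -6 + x² + 75*x)
1/(O(61) + E(11)) = 1/((-6 + 61² + 75*61) - 5) = 1/((-6 + 3721 + 4575) - 5) = 1/(8290 - 5) = 1/8285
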